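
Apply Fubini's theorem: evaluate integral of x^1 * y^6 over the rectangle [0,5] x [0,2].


By Fubini's theorem, the double integral factors as a product of single integrals:
Step 1: integral_0^5 x^1 dx = [x^2/2] from 0 to 5
     = 5^2/2 = 12.5
Step 2: integral_0^2 y^6 dy = [y^7/7] from 0 to 2
     = 2^7/7 = 18.285714
Step 3: Double integral = 12.5 * 18.285714 = 228.571429


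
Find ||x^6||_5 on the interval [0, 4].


Step 1: ||f||_5 = (integral_0^4 |x^6|^5 dx)^(1/5)
     = (integral_0^4 x^30 dx)^(1/5)
Step 2: integral_0^4 x^30 dx = [x^31/(31)] from 0 to 4 = 4^31/31
     = 4611686018427387904/31 = 1.487641e+17
Step 3: ||f||_5 = (1.487641e+17)^(1/5) = 2719.566028


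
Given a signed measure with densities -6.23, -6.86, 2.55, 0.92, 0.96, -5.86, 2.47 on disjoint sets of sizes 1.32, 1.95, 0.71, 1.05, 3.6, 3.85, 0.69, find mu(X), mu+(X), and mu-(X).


Step 1: Compute signed measure on each set:
  Set 1: -6.23 * 1.32 = -8.2236
  Set 2: -6.86 * 1.95 = -13.377
  Set 3: 2.55 * 0.71 = 1.8105
  Set 4: 0.92 * 1.05 = 0.966
  Set 5: 0.96 * 3.6 = 3.456
  Set 6: -5.86 * 3.85 = -22.561
  Set 7: 2.47 * 0.69 = 1.7043
Step 2: Total signed measure = (-8.2236) + (-13.377) + (1.8105) + (0.966) + (3.456) + (-22.561) + (1.7043)
     = -36.2248
Step 3: Positive part mu+(X) = sum of positive contributions = 7.9368
Step 4: Negative part mu-(X) = |sum of negative contributions| = 44.1616


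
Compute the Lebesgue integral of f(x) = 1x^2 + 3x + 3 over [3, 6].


The Lebesgue integral of a Riemann-integrable function agrees with the Riemann integral.
Antiderivative F(x) = (1/3)x^3 + (3/2)x^2 + 3x
F(6) = (1/3)*6^3 + (3/2)*6^2 + 3*6
     = (1/3)*216 + (3/2)*36 + 3*6
     = 72 + 54 + 18
     = 144
F(3) = 31.5
Integral = F(6) - F(3) = 144 - 31.5 = 112.5


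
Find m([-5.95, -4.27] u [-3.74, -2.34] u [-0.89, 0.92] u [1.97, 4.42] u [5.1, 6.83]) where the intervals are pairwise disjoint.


For pairwise disjoint intervals, m(union) = sum of lengths.
= (-4.27 - -5.95) + (-2.34 - -3.74) + (0.92 - -0.89) + (4.42 - 1.97) + (6.83 - 5.1)
= 1.68 + 1.4 + 1.81 + 2.45 + 1.73
= 9.07


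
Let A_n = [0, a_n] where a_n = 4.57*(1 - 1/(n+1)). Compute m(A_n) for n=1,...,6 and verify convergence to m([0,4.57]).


By continuity of measure from below: if A_n increases to A, then m(A_n) -> m(A).
Here A = [0, 4.57], so m(A) = 4.57
Step 1: a_1 = 4.57*(1 - 1/2) = 2.285, m(A_1) = 2.285
Step 2: a_2 = 4.57*(1 - 1/3) = 3.0467, m(A_2) = 3.0467
Step 3: a_3 = 4.57*(1 - 1/4) = 3.4275, m(A_3) = 3.4275
Step 4: a_4 = 4.57*(1 - 1/5) = 3.656, m(A_4) = 3.656
Step 5: a_5 = 4.57*(1 - 1/6) = 3.8083, m(A_5) = 3.8083
Step 6: a_6 = 4.57*(1 - 1/7) = 3.9171, m(A_6) = 3.9171
Limit: m(A_n) -> m([0,4.57]) = 4.57


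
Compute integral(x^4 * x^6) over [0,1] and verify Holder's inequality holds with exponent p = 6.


Step 1: Exact integral of f*g = integral(x^10, 0, 1) = 1/11
     = 0.090909
Step 2: Holder bound with p=6, q=1.2:
  ||f||_p = (integral x^24 dx)^(1/6) = (1/25)^(1/6) = 0.584804
  ||g||_q = (integral x^7.2 dx)^(1/1.2) = (1/8.2)^(1/1.2) = 0.173176
Step 3: Holder bound = ||f||_p * ||g||_q = 0.584804 * 0.173176 = 0.101274
Verification: 0.090909 <= 0.101274 (Holder holds)


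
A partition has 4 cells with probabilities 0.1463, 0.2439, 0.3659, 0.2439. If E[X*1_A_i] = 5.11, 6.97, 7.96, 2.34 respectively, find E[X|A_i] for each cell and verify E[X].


For each cell A_i: E[X|A_i] = E[X*1_A_i] / P(A_i)
Step 1: E[X|A_1] = 5.11 / 0.1463 = 34.92823
Step 2: E[X|A_2] = 6.97 / 0.2439 = 28.577286
Step 3: E[X|A_3] = 7.96 / 0.3659 = 21.754578
Step 4: E[X|A_4] = 2.34 / 0.2439 = 9.594096
Verification: E[X] = sum E[X*1_A_i] = 5.11 + 6.97 + 7.96 + 2.34 = 22.38


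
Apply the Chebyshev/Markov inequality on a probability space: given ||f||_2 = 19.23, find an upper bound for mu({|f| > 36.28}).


Chebyshev/Markov inequality: mu(|f| > eps) <= (||f||_p / eps)^p
Step 1: ||f||_2 / eps = 19.23 / 36.28 = 0.530044
Step 2: Raise to power p = 2:
  (0.530044)^2 = 0.280947
Step 3: Therefore mu(|f| > 36.28) <= 0.280947


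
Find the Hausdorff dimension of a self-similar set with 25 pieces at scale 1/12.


For a self-similar set with N copies scaled by 1/r:
dim_H = log(N)/log(r) = log(25)/log(12)
= 3.218876/2.484907
= 1.295371


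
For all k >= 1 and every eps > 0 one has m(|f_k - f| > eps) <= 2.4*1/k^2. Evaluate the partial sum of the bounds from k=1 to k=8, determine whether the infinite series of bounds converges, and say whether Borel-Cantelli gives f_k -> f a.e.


Step 1: List the terms 2.4*1/k^2 for k = 1 to 8:
  k=1: 2.4
  k=2: 0.6
  k=3: 0.266667
  k=4: 0.15
  k=5: 0.096
  k=6: 0.066667
  k=7: 0.04898
  k=8: 0.0375
Step 2: Partial sum = 2.4 + 0.6 + 0.266667 + 0.15 + 0.096 + 0.066667 + 0.04898 + 0.0375
     = 3.665813
Step 3: The full series sum_(k>=1) 2.4*1/k^2 converges (p-series with p = 2 > 1; a constant multiple of a convergent series converges).
Step 4: Fix eps > 0. Since sum_k m(|f_k - f| > eps) < infinity, the Borel-Cantelli lemma gives
        m(limsup_k {|f_k - f| > eps}) = 0, i.e. for a.e. x, |f_k(x) - f(x)| <= eps for all large k.
        Applying this with eps = 1/j for j = 1, 2, ... and intersecting the countably many full-measure sets,
        for a.e. x we get limsup_k |f_k(x) - f(x)| <= 1/j for every j, hence f_k -> f almost everywhere.
Conclusion: series converges; Borel-Cantelli yields f_k -> f a.e.


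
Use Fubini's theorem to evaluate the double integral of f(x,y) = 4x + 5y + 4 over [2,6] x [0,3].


By Fubini, integrate in x first, then y.
Step 1: Fix y, integrate over x in [2,6]:
  integral(4x + 5y + 4, x=2..6)
  = 4*(6^2 - 2^2)/2 + (5y + 4)*(6 - 2)
  = 64 + (5y + 4)*4
  = 64 + 20y + 16
  = 80 + 20y
Step 2: Integrate over y in [0,3]:
  integral(80 + 20y, y=0..3)
  = 80*3 + 20*(3^2 - 0^2)/2
  = 240 + 90
  = 330


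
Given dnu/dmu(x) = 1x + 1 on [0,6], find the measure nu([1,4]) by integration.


nu(A) = integral_A (dnu/dmu) dmu = integral_1^4 (1x + 1) dx
Step 1: Antiderivative F(x) = (1/2)x^2 + 1x
Step 2: F(4) = (1/2)*4^2 + 1*4 = 8 + 4 = 12
Step 3: F(1) = (1/2)*1^2 + 1*1 = 0.5 + 1 = 1.5
Step 4: nu([1,4]) = F(4) - F(1) = 12 - 1.5 = 10.5


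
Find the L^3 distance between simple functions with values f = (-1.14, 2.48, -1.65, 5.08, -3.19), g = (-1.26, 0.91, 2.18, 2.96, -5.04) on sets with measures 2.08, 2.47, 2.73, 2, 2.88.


Step 1: Compute differences f_i - g_i:
  -1.14 - -1.26 = 0.12
  2.48 - 0.91 = 1.57
  -1.65 - 2.18 = -3.83
  5.08 - 2.96 = 2.12
  -3.19 - -5.04 = 1.85
Step 2: Compute |diff|^3 * measure for each set:
  |0.12|^3 * 2.08 = 0.001728 * 2.08 = 0.003594
  |1.57|^3 * 2.47 = 3.869893 * 2.47 = 9.558636
  |-3.83|^3 * 2.73 = 56.181887 * 2.73 = 153.376552
  |2.12|^3 * 2 = 9.528128 * 2 = 19.056256
  |1.85|^3 * 2.88 = 6.331625 * 2.88 = 18.23508
Step 3: Sum = 200.230117
Step 4: ||f-g||_3 = (200.230117)^(1/3) = 5.850278


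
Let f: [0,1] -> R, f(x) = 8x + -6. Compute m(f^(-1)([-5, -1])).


f^(-1)([-5, -1]) = {x : -5 <= 8x + -6 <= -1}
Solving: (-5 - -6)/8 <= x <= (-1 - -6)/8
= [0.125, 0.625]
Intersecting with [0,1]: [0.125, 0.625]
Measure = 0.625 - 0.125 = 0.5


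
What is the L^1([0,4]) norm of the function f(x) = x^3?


Step 1: ||f||_1 = (integral_0^4 |x^3|^1 dx)^(1/1)
     = (integral_0^4 x^3 dx)^(1/1)
Step 2: integral_0^4 x^3 dx = [x^4/(4)] from 0 to 4 = 4^4/4
     = 256/4 = 64
Step 3: ||f||_1 = (64)^(1/1) = 64


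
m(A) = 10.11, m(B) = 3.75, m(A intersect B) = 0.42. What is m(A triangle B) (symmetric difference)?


m(A Delta B) = m(A) + m(B) - 2*m(A n B)
= 10.11 + 3.75 - 2*0.42
= 10.11 + 3.75 - 0.84
= 13.02


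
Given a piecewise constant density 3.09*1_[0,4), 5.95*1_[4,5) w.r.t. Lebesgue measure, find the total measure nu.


Integrate each piece of the Radon-Nikodym derivative:
Step 1: integral_0^4 3.09 dx = 3.09*(4-0) = 3.09*4 = 12.36
Step 2: integral_4^5 5.95 dx = 5.95*(5-4) = 5.95*1 = 5.95
Total: 12.36 + 5.95 = 18.31


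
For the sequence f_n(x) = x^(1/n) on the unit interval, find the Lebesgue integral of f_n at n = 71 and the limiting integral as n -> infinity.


At n = 71: f_71(x) = x^(1/71).
Step 1: integral(x^(1/71), 0, 1) = [x^(1/71+1) / (1/71+1)] from 0 to 1
     = 1 / (1/71 + 1) = 1 / ((71+1)/71) = 71/(71+1)
     = 71/72 = 0.986111
Step 2: As n -> infinity, f_n(x) = x^(1/n) -> 1 for x in (0,1], and f_n is increasing in n.
By MCT, lim_n integral(f_n) = integral(lim_n f_n) = integral(1, 0, 1) = 1.
Step 3: Verify convergence: 71/72 = 0.986111 -> 1


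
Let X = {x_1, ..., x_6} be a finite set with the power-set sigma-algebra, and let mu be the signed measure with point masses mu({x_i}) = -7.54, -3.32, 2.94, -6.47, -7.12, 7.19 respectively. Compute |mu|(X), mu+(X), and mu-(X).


Step 1: Every measurable set is a union of atoms (the cells / points), so a Hahn decomposition is
  obtained by grouping atoms by sign: P = union of atoms with mu > 0, N = union of the remaining atoms.
  Atoms in P (indices): 3, 6;  atoms in N (indices): 1, 2, 4, 5
  Positive values: 2.94, 7.19
  Negative values: -7.54, -3.32, -6.47, -7.12
Step 2: mu+(X) = mu(P) = sum of positive atom values = 10.13
Step 3: mu-(X) = -mu(N) = sum of |negative atom values| = 24.45
Step 4: |mu|(X) = mu+(X) + mu-(X) = 10.13 + 24.45 = 34.58


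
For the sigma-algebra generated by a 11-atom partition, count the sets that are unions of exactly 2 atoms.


Each element of F is a union of some subset of the 11 atoms.
Elements that are unions of exactly 2 atoms correspond to 2-element subsets of the 11 atoms.
Count = C(11, 2) = 11! / (2! * 9!) = 55.


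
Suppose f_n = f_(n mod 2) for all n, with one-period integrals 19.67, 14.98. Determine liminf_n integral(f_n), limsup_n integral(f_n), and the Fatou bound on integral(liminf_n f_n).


The sequence (integral(f_n)) is periodic with period 2, repeating the values 19.67, 14.98 indefinitely.
Step 1: For a periodic sequence, every tail (a_m, a_(m+1), ...) contains all 2 period values infinitely often.
Step 2: Hence inf of every tail = min of the period values = min(19.67, 14.98) = 14.98.
        liminf_n integral(f_n) = sup over m of (inf of tail from m) = 14.98.
Step 3: Similarly sup of every tail = max of the period values = 19.67.
        limsup_n integral(f_n) = 19.67.
Step 4: Fatou's lemma: integral(liminf_n f_n) <= liminf_n integral(f_n) = 14.98.
        So the integral of the pointwise liminf is at most 14.98.


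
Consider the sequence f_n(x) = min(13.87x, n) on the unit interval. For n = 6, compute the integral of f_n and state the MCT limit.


f(x) = 13.87x on [0,1]; f_n(x) = min(13.87x, n). At n = 6:
Step 1: f(x) reaches 6 at x = 6/13.87 = 0.432588
Step 2: integral(f_6) = integral(13.87x, 0, 0.432588) + integral(6, 0.432588, 1)
       = 13.87*0.432588^2/2 + 6*(1 - 0.432588)
       = 1.297765 + 3.40447
       = 4.702235
Step 3: As n -> infinity, f_n increases to f, so by MCT integral(f_n) -> integral(f) = 13.87/2 = 6.935.
Convergence: integral(f_6) = 4.702235 -> 6.935 as n -> infinity


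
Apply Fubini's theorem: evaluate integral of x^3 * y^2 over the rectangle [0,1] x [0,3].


By Fubini's theorem, the double integral factors as a product of single integrals:
Step 1: integral_0^1 x^3 dx = [x^4/4] from 0 to 1
     = 1^4/4 = 0.25
Step 2: integral_0^3 y^2 dy = [y^3/3] from 0 to 3
     = 3^3/3 = 9
Step 3: Double integral = 0.25 * 9 = 2.25


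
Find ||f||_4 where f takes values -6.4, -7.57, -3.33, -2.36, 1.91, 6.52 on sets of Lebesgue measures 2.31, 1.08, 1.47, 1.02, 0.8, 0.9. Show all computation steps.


Step 1: Compute |f_i|^4 for each value:
  |-6.4|^4 = 1677.7216
  |-7.57|^4 = 3283.851564
  |-3.33|^4 = 122.963703
  |-2.36|^4 = 31.020444
  |1.91|^4 = 13.308634
  |6.52|^4 = 1807.134108
Step 2: Multiply by measures and sum:
  1677.7216 * 2.31 = 3875.536896
  3283.851564 * 1.08 = 3546.559689
  122.963703 * 1.47 = 180.756644
  31.020444 * 1.02 = 31.640853
  13.308634 * 0.8 = 10.646907
  1807.134108 * 0.9 = 1626.420697
Sum = 3875.536896 + 3546.559689 + 180.756644 + 31.640853 + 10.646907 + 1626.420697 = 9271.561686
Step 3: Take the p-th root:
||f||_4 = (9271.561686)^(1/4) = 9.812693


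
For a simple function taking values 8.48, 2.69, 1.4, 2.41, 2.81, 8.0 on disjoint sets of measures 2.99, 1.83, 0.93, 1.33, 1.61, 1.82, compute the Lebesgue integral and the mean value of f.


Step 1: Integral = sum(value_i * measure_i)
= 8.48*2.99 + 2.69*1.83 + 1.4*0.93 + 2.41*1.33 + 2.81*1.61 + 8.0*1.82
= 25.3552 + 4.9227 + 1.302 + 3.2053 + 4.5241 + 14.56
= 53.8693
Step 2: Total measure of domain = 2.99 + 1.83 + 0.93 + 1.33 + 1.61 + 1.82 = 10.51
Step 3: Average value = 53.8693 / 10.51 = 5.125528


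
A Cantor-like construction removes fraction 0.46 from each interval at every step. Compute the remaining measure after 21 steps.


Step 1: At each step, fraction remaining = 1 - 0.46 = 0.54
Step 2: After 21 steps, measure = (0.54)^21
Result = 2.400319e-06


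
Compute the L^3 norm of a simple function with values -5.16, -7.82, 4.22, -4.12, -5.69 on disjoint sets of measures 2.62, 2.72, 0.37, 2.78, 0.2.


Step 1: Compute |f_i|^3 for each value:
  |-5.16|^3 = 137.388096
  |-7.82|^3 = 478.211768
  |4.22|^3 = 75.151448
  |-4.12|^3 = 69.934528
  |-5.69|^3 = 184.220009
Step 2: Multiply by measures and sum:
  137.388096 * 2.62 = 359.956812
  478.211768 * 2.72 = 1300.736009
  75.151448 * 0.37 = 27.806036
  69.934528 * 2.78 = 194.417988
  184.220009 * 0.2 = 36.844002
Sum = 359.956812 + 1300.736009 + 27.806036 + 194.417988 + 36.844002 = 1919.760846
Step 3: Take the p-th root:
||f||_3 = (1919.760846)^(1/3) = 12.428414


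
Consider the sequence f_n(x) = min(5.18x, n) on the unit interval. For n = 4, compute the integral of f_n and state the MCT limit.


f(x) = 5.18x on [0,1]; f_n(x) = min(5.18x, n). At n = 4:
Step 1: f(x) reaches 4 at x = 4/5.18 = 0.772201
Step 2: integral(f_4) = integral(5.18x, 0, 0.772201) + integral(4, 0.772201, 1)
       = 5.18*0.772201^2/2 + 4*(1 - 0.772201)
       = 1.544402 + 0.911197
       = 2.455598
Step 3: As n -> infinity, f_n increases to f, so by MCT integral(f_n) -> integral(f) = 5.18/2 = 2.59.
Convergence: integral(f_4) = 2.455598 -> 2.59 as n -> infinity


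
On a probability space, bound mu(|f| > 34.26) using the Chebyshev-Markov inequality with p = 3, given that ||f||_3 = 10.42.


Chebyshev/Markov inequality: mu(|f| > eps) <= (||f||_p / eps)^p
Step 1: ||f||_3 / eps = 10.42 / 34.26 = 0.304145
Step 2: Raise to power p = 3:
  (0.304145)^3 = 0.028135
Step 3: Therefore mu(|f| > 34.26) <= 0.028135


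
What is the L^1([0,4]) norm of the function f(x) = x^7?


Step 1: ||f||_1 = (integral_0^4 |x^7|^1 dx)^(1/1)
     = (integral_0^4 x^7 dx)^(1/1)
Step 2: integral_0^4 x^7 dx = [x^8/(8)] from 0 to 4 = 4^8/8
     = 65536/8 = 8192
Step 3: ||f||_1 = (8192)^(1/1) = 8192


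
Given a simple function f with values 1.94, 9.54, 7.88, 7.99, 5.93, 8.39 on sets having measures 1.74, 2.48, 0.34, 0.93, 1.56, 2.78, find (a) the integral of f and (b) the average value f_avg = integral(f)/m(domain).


Step 1: Integral = sum(value_i * measure_i)
= 1.94*1.74 + 9.54*2.48 + 7.88*0.34 + 7.99*0.93 + 5.93*1.56 + 8.39*2.78
= 3.3756 + 23.6592 + 2.6792 + 7.4307 + 9.2508 + 23.3242
= 69.7197
Step 2: Total measure of domain = 1.74 + 2.48 + 0.34 + 0.93 + 1.56 + 2.78 = 9.83
Step 3: Average value = 69.7197 / 9.83 = 7.092543


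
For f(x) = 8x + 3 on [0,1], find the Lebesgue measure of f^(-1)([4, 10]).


f^(-1)([4, 10]) = {x : 4 <= 8x + 3 <= 10}
Solving: (4 - 3)/8 <= x <= (10 - 3)/8
= [0.125, 0.875]
Intersecting with [0,1]: [0.125, 0.875]
Measure = 0.875 - 0.125 = 0.75


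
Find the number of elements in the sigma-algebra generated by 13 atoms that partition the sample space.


Each element of the sigma-algebra is a union of some subset of the 13 atoms.
The number of such subsets is 2^13 = 8192.


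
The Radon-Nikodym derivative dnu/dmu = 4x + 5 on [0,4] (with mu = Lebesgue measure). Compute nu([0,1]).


nu(A) = integral_A (dnu/dmu) dmu = integral_0^1 (4x + 5) dx
Step 1: Antiderivative F(x) = (4/2)x^2 + 5x
Step 2: F(1) = (4/2)*1^2 + 5*1 = 2 + 5 = 7
Step 3: F(0) = (4/2)*0^2 + 5*0 = 0.0 + 0 = 0.0
Step 4: nu([0,1]) = F(1) - F(0) = 7 - 0.0 = 7


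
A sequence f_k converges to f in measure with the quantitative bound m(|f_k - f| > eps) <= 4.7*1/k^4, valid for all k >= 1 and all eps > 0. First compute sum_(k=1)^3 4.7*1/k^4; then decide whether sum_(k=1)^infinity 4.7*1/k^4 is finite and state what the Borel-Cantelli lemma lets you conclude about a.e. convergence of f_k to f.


Step 1: List the terms 4.7*1/k^4 for k = 1 to 3:
  k=1: 4.7
  k=2: 0.29375
  k=3: 0.058025
Step 2: Partial sum = 4.7 + 0.29375 + 0.058025
     = 5.051775
Step 3: The full series sum_(k>=1) 4.7*1/k^4 converges (p-series with p = 4 > 1; a constant multiple of a convergent series converges).
Step 4: Fix eps > 0. Since sum_k m(|f_k - f| > eps) < infinity, the Borel-Cantelli lemma gives
        m(limsup_k {|f_k - f| > eps}) = 0, i.e. for a.e. x, |f_k(x) - f(x)| <= eps for all large k.
        Applying this with eps = 1/j for j = 1, 2, ... and intersecting the countably many full-measure sets,
        for a.e. x we get limsup_k |f_k(x) - f(x)| <= 1/j for every j, hence f_k -> f almost everywhere.
Conclusion: series converges; Borel-Cantelli yields f_k -> f a.e.


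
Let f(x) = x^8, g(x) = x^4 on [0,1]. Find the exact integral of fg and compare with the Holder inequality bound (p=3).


Step 1: Exact integral of f*g = integral(x^12, 0, 1) = 1/13
     = 0.076923
Step 2: Holder bound with p=3, q=1.5:
  ||f||_p = (integral x^24 dx)^(1/3) = (1/25)^(1/3) = 0.341995
  ||g||_q = (integral x^6 dx)^(1/1.5) = (1/7)^(1/1.5) = 0.273276
Step 3: Holder bound = ||f||_p * ||g||_q = 0.341995 * 0.273276 = 0.093459
Verification: 0.076923 <= 0.093459 (Holder holds)


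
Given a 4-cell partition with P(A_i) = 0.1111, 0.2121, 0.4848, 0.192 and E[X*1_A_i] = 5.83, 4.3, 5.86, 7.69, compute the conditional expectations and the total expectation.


For each cell A_i: E[X|A_i] = E[X*1_A_i] / P(A_i)
Step 1: E[X|A_1] = 5.83 / 0.1111 = 52.475248
Step 2: E[X|A_2] = 4.3 / 0.2121 = 20.273456
Step 3: E[X|A_3] = 5.86 / 0.4848 = 12.087459
Step 4: E[X|A_4] = 7.69 / 0.192 = 40.052083
Verification: E[X] = sum E[X*1_A_i] = 5.83 + 4.3 + 5.86 + 7.69 = 23.68


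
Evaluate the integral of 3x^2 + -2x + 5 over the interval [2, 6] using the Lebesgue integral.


The Lebesgue integral of a Riemann-integrable function agrees with the Riemann integral.
Antiderivative F(x) = (3/3)x^3 + (-2/2)x^2 + 5x
F(6) = (3/3)*6^3 + (-2/2)*6^2 + 5*6
     = (3/3)*216 + (-2/2)*36 + 5*6
     = 216 + -36 + 30
     = 210
F(2) = 14
Integral = F(6) - F(2) = 210 - 14 = 196


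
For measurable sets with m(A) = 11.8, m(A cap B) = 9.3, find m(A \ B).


m(A \ B) = m(A) - m(A n B)
= 11.8 - 9.3
= 2.5


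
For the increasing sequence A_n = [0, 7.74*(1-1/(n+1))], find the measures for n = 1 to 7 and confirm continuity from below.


By continuity of measure from below: if A_n increases to A, then m(A_n) -> m(A).
Here A = [0, 7.74], so m(A) = 7.74
Step 1: a_1 = 7.74*(1 - 1/2) = 3.87, m(A_1) = 3.87
Step 2: a_2 = 7.74*(1 - 1/3) = 5.16, m(A_2) = 5.16
Step 3: a_3 = 7.74*(1 - 1/4) = 5.805, m(A_3) = 5.805
Step 4: a_4 = 7.74*(1 - 1/5) = 6.192, m(A_4) = 6.192
Step 5: a_5 = 7.74*(1 - 1/6) = 6.45, m(A_5) = 6.45
Step 6: a_6 = 7.74*(1 - 1/7) = 6.6343, m(A_6) = 6.6343
Step 7: a_7 = 7.74*(1 - 1/8) = 6.7725, m(A_7) = 6.7725
Limit: m(A_n) -> m([0,7.74]) = 7.74


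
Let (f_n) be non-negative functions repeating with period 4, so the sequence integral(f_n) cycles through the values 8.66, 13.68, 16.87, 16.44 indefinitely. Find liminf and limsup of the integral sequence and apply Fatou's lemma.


The sequence (integral(f_n)) is periodic with period 4, repeating the values 8.66, 13.68, 16.87, 16.44 indefinitely.
Step 1: For a periodic sequence, every tail (a_m, a_(m+1), ...) contains all 4 period values infinitely often.
Step 2: Hence inf of every tail = min of the period values = min(8.66, 13.68, 16.87, 16.44) = 8.66.
        liminf_n integral(f_n) = sup over m of (inf of tail from m) = 8.66.
Step 3: Similarly sup of every tail = max of the period values = 16.87.
        limsup_n integral(f_n) = 16.87.
Step 4: Fatou's lemma: integral(liminf_n f_n) <= liminf_n integral(f_n) = 8.66.
        So the integral of the pointwise liminf is at most 8.66.


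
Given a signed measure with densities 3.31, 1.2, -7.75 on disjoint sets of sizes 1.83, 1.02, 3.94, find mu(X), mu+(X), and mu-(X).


Step 1: Compute signed measure on each set:
  Set 1: 3.31 * 1.83 = 6.0573
  Set 2: 1.2 * 1.02 = 1.224
  Set 3: -7.75 * 3.94 = -30.535
Step 2: Total signed measure = (6.0573) + (1.224) + (-30.535)
     = -23.2537
Step 3: Positive part mu+(X) = sum of positive contributions = 7.2813
Step 4: Negative part mu-(X) = |sum of negative contributions| = 30.535


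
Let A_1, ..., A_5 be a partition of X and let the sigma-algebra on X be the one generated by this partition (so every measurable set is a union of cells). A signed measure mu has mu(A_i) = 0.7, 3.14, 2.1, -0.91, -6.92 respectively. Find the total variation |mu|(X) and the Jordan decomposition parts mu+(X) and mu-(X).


Step 1: Every measurable set is a union of atoms (the cells / points), so a Hahn decomposition is
  obtained by grouping atoms by sign: P = union of atoms with mu > 0, N = union of the remaining atoms.
  Atoms in P (indices): 1, 2, 3;  atoms in N (indices): 4, 5
  Positive values: 0.7, 3.14, 2.1
  Negative values: -0.91, -6.92
Step 2: mu+(X) = mu(P) = sum of positive atom values = 5.94
Step 3: mu-(X) = -mu(N) = sum of |negative atom values| = 7.83
Step 4: |mu|(X) = mu+(X) + mu-(X) = 5.94 + 7.83 = 13.77


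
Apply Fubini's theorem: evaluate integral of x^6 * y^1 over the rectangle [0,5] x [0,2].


By Fubini's theorem, the double integral factors as a product of single integrals:
Step 1: integral_0^5 x^6 dx = [x^7/7] from 0 to 5
     = 5^7/7 = 11160.714286
Step 2: integral_0^2 y^1 dy = [y^2/2] from 0 to 2
     = 2^2/2 = 2
Step 3: Double integral = 11160.714286 * 2 = 22321.428571


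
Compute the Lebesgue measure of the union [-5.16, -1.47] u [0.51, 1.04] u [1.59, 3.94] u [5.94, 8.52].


For pairwise disjoint intervals, m(union) = sum of lengths.
= (-1.47 - -5.16) + (1.04 - 0.51) + (3.94 - 1.59) + (8.52 - 5.94)
= 3.69 + 0.53 + 2.35 + 2.58
= 9.15


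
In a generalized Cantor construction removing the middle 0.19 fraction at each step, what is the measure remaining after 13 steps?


Step 1: At each step, fraction remaining = 1 - 0.19 = 0.81
Step 2: After 13 steps, measure = (0.81)^13
Result = 0.064611


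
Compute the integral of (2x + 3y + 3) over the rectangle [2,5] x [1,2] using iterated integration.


By Fubini, integrate in x first, then y.
Step 1: Fix y, integrate over x in [2,5]:
  integral(2x + 3y + 3, x=2..5)
  = 2*(5^2 - 2^2)/2 + (3y + 3)*(5 - 2)
  = 21 + (3y + 3)*3
  = 21 + 9y + 9
  = 30 + 9y
Step 2: Integrate over y in [1,2]:
  integral(30 + 9y, y=1..2)
  = 30*1 + 9*(2^2 - 1^2)/2
  = 30 + 13.5
  = 43.5


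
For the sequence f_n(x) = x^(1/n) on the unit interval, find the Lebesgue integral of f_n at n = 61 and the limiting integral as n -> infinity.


At n = 61: f_61(x) = x^(1/61).
Step 1: integral(x^(1/61), 0, 1) = [x^(1/61+1) / (1/61+1)] from 0 to 1
     = 1 / (1/61 + 1) = 1 / ((61+1)/61) = 61/(61+1)
     = 61/62 = 0.983871
Step 2: As n -> infinity, f_n(x) = x^(1/n) -> 1 for x in (0,1], and f_n is increasing in n.
By MCT, lim_n integral(f_n) = integral(lim_n f_n) = integral(1, 0, 1) = 1.
Step 3: Verify convergence: 61/62 = 0.983871 -> 1


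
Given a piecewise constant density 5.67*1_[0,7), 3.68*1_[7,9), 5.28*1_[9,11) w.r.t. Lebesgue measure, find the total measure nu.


Integrate each piece of the Radon-Nikodym derivative:
Step 1: integral_0^7 5.67 dx = 5.67*(7-0) = 5.67*7 = 39.69
Step 2: integral_7^9 3.68 dx = 3.68*(9-7) = 3.68*2 = 7.36
Step 3: integral_9^11 5.28 dx = 5.28*(11-9) = 5.28*2 = 10.56
Total: 39.69 + 7.36 + 10.56 = 57.61


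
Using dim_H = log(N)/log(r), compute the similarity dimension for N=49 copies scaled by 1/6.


For a self-similar set with N copies scaled by 1/r:
dim_H = log(N)/log(r) = log(49)/log(6)
= 3.89182/1.791759
= 2.172066


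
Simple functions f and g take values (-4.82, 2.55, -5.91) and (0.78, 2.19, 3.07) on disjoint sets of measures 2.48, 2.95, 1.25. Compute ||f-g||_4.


Step 1: Compute differences f_i - g_i:
  -4.82 - 0.78 = -5.6
  2.55 - 2.19 = 0.36
  -5.91 - 3.07 = -8.98
Step 2: Compute |diff|^4 * measure for each set:
  |-5.6|^4 * 2.48 = 983.4496 * 2.48 = 2438.955008
  |0.36|^4 * 2.95 = 0.016796 * 2.95 = 0.049549
  |-8.98|^4 * 1.25 = 6502.874112 * 1.25 = 8128.59264
Step 3: Sum = 10567.597197
Step 4: ||f-g||_4 = (10567.597197)^(1/4) = 10.138975


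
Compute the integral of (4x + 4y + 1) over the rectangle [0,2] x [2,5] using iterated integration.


By Fubini, integrate in x first, then y.
Step 1: Fix y, integrate over x in [0,2]:
  integral(4x + 4y + 1, x=0..2)
  = 4*(2^2 - 0^2)/2 + (4y + 1)*(2 - 0)
  = 8 + (4y + 1)*2
  = 8 + 8y + 2
  = 10 + 8y
Step 2: Integrate over y in [2,5]:
  integral(10 + 8y, y=2..5)
  = 10*3 + 8*(5^2 - 2^2)/2
  = 30 + 84
  = 114


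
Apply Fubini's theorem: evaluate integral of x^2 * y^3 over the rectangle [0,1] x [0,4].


By Fubini's theorem, the double integral factors as a product of single integrals:
Step 1: integral_0^1 x^2 dx = [x^3/3] from 0 to 1
     = 1^3/3 = 0.333333
Step 2: integral_0^4 y^3 dy = [y^4/4] from 0 to 4
     = 4^4/4 = 64
Step 3: Double integral = 0.333333 * 64 = 21.333333


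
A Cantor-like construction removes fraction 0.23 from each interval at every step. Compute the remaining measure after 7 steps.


Step 1: At each step, fraction remaining = 1 - 0.23 = 0.77
Step 2: After 7 steps, measure = (0.77)^7
Result = 0.160485


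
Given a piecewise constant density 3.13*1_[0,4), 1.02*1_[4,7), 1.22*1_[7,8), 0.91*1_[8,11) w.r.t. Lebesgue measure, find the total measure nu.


Integrate each piece of the Radon-Nikodym derivative:
Step 1: integral_0^4 3.13 dx = 3.13*(4-0) = 3.13*4 = 12.52
Step 2: integral_4^7 1.02 dx = 1.02*(7-4) = 1.02*3 = 3.06
Step 3: integral_7^8 1.22 dx = 1.22*(8-7) = 1.22*1 = 1.22
Step 4: integral_8^11 0.91 dx = 0.91*(11-8) = 0.91*3 = 2.73
Total: 12.52 + 3.06 + 1.22 + 2.73 = 19.53


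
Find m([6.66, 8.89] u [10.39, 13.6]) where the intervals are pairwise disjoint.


For pairwise disjoint intervals, m(union) = sum of lengths.
= (8.89 - 6.66) + (13.6 - 10.39)
= 2.23 + 3.21
= 5.44


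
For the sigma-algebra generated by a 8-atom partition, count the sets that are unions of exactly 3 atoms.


Each element of F is a union of some subset of the 8 atoms.
Elements that are unions of exactly 3 atoms correspond to 3-element subsets of the 8 atoms.
Count = C(8, 3) = 8! / (3! * 5!) = 56.


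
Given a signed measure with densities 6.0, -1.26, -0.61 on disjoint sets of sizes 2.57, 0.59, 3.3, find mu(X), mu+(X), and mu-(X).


Step 1: Compute signed measure on each set:
  Set 1: 6.0 * 2.57 = 15.42
  Set 2: -1.26 * 0.59 = -0.7434
  Set 3: -0.61 * 3.3 = -2.013
Step 2: Total signed measure = (15.42) + (-0.7434) + (-2.013)
     = 12.6636
Step 3: Positive part mu+(X) = sum of positive contributions = 15.42
Step 4: Negative part mu-(X) = |sum of negative contributions| = 2.7564


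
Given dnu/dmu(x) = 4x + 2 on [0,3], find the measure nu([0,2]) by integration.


nu(A) = integral_A (dnu/dmu) dmu = integral_0^2 (4x + 2) dx
Step 1: Antiderivative F(x) = (4/2)x^2 + 2x
Step 2: F(2) = (4/2)*2^2 + 2*2 = 8 + 4 = 12
Step 3: F(0) = (4/2)*0^2 + 2*0 = 0.0 + 0 = 0.0
Step 4: nu([0,2]) = F(2) - F(0) = 12 - 0.0 = 12


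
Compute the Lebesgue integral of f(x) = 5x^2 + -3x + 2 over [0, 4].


The Lebesgue integral of a Riemann-integrable function agrees with the Riemann integral.
Antiderivative F(x) = (5/3)x^3 + (-3/2)x^2 + 2x
F(4) = (5/3)*4^3 + (-3/2)*4^2 + 2*4
     = (5/3)*64 + (-3/2)*16 + 2*4
     = 106.666667 + -24 + 8
     = 90.666667
F(0) = 0.0
Integral = F(4) - F(0) = 90.666667 - 0.0 = 90.666667


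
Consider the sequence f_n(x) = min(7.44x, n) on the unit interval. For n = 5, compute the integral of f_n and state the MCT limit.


f(x) = 7.44x on [0,1]; f_n(x) = min(7.44x, n). At n = 5:
Step 1: f(x) reaches 5 at x = 5/7.44 = 0.672043
Step 2: integral(f_5) = integral(7.44x, 0, 0.672043) + integral(5, 0.672043, 1)
       = 7.44*0.672043^2/2 + 5*(1 - 0.672043)
       = 1.680108 + 1.639785
       = 3.319892
Step 3: As n -> infinity, f_n increases to f, so by MCT integral(f_n) -> integral(f) = 7.44/2 = 3.72.
Convergence: integral(f_5) = 3.319892 -> 3.72 as n -> infinity


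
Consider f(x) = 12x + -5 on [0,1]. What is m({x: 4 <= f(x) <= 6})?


f^(-1)([4, 6]) = {x : 4 <= 12x + -5 <= 6}
Solving: (4 - -5)/12 <= x <= (6 - -5)/12
= [0.75, 0.916667]
Intersecting with [0,1]: [0.75, 0.916667]
Measure = 0.916667 - 0.75 = 0.166667


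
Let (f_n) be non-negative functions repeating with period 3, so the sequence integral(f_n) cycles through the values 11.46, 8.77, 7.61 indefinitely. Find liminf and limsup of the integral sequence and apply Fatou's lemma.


The sequence (integral(f_n)) is periodic with period 3, repeating the values 11.46, 8.77, 7.61 indefinitely.
Step 1: For a periodic sequence, every tail (a_m, a_(m+1), ...) contains all 3 period values infinitely often.
Step 2: Hence inf of every tail = min of the period values = min(11.46, 8.77, 7.61) = 7.61.
        liminf_n integral(f_n) = sup over m of (inf of tail from m) = 7.61.
Step 3: Similarly sup of every tail = max of the period values = 11.46.
        limsup_n integral(f_n) = 11.46.
Step 4: Fatou's lemma: integral(liminf_n f_n) <= liminf_n integral(f_n) = 7.61.
        So the integral of the pointwise liminf is at most 7.61.


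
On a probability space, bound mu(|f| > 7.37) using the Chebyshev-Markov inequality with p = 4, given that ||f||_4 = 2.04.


Chebyshev/Markov inequality: mu(|f| > eps) <= (||f||_p / eps)^p
Step 1: ||f||_4 / eps = 2.04 / 7.37 = 0.276798
Step 2: Raise to power p = 4:
  (0.276798)^4 = 0.00587
Step 3: Therefore mu(|f| > 7.37) <= 0.00587


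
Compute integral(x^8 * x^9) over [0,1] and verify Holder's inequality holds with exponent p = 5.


Step 1: Exact integral of f*g = integral(x^17, 0, 1) = 1/18
     = 0.055556
Step 2: Holder bound with p=5, q=1.25:
  ||f||_p = (integral x^40 dx)^(1/5) = (1/41)^(1/5) = 0.475821
  ||g||_q = (integral x^11.25 dx)^(1/1.25) = (1/12.25)^(1/1.25) = 0.134738
Step 3: Holder bound = ||f||_p * ||g||_q = 0.475821 * 0.134738 = 0.064111
Verification: 0.055556 <= 0.064111 (Holder holds)


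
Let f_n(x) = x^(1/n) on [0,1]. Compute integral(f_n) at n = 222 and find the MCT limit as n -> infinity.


At n = 222: f_222(x) = x^(1/222).
Step 1: integral(x^(1/222), 0, 1) = [x^(1/222+1) / (1/222+1)] from 0 to 1
     = 1 / (1/222 + 1) = 1 / ((222+1)/222) = 222/(222+1)
     = 222/223 = 0.995516
Step 2: As n -> infinity, f_n(x) = x^(1/n) -> 1 for x in (0,1], and f_n is increasing in n.
By MCT, lim_n integral(f_n) = integral(lim_n f_n) = integral(1, 0, 1) = 1.
Step 3: Verify convergence: 222/223 = 0.995516 -> 1


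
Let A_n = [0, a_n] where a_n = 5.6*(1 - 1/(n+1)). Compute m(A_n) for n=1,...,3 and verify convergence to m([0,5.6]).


By continuity of measure from below: if A_n increases to A, then m(A_n) -> m(A).
Here A = [0, 5.6], so m(A) = 5.6
Step 1: a_1 = 5.6*(1 - 1/2) = 2.8, m(A_1) = 2.8
Step 2: a_2 = 5.6*(1 - 1/3) = 3.7333, m(A_2) = 3.7333
Step 3: a_3 = 5.6*(1 - 1/4) = 4.2, m(A_3) = 4.2
Limit: m(A_n) -> m([0,5.6]) = 5.6


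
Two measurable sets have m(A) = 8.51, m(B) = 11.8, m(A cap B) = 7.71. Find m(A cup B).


By inclusion-exclusion: m(A u B) = m(A) + m(B) - m(A n B)
= 8.51 + 11.8 - 7.71
= 12.6


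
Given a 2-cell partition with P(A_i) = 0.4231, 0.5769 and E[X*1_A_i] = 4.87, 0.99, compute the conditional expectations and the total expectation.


For each cell A_i: E[X|A_i] = E[X*1_A_i] / P(A_i)
Step 1: E[X|A_1] = 4.87 / 0.4231 = 11.510281
Step 2: E[X|A_2] = 0.99 / 0.5769 = 1.716069
Verification: E[X] = sum E[X*1_A_i] = 4.87 + 0.99 = 5.86


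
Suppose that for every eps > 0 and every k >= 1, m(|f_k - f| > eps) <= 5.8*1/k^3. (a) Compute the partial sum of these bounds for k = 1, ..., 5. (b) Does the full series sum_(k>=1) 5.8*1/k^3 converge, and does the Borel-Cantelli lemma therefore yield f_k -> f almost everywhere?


Step 1: List the terms 5.8*1/k^3 for k = 1 to 5:
  k=1: 5.8
  k=2: 0.725
  k=3: 0.214815
  k=4: 0.090625
  k=5: 0.0464
Step 2: Partial sum = 5.8 + 0.725 + 0.214815 + 0.090625 + 0.0464
     = 6.87684
Step 3: The full series sum_(k>=1) 5.8*1/k^3 converges (p-series with p = 3 > 1; a constant multiple of a convergent series converges).
Step 4: Fix eps > 0. Since sum_k m(|f_k - f| > eps) < infinity, the Borel-Cantelli lemma gives
        m(limsup_k {|f_k - f| > eps}) = 0, i.e. for a.e. x, |f_k(x) - f(x)| <= eps for all large k.
        Applying this with eps = 1/j for j = 1, 2, ... and intersecting the countably many full-measure sets,
        for a.e. x we get limsup_k |f_k(x) - f(x)| <= 1/j for every j, hence f_k -> f almost everywhere.
Conclusion: series converges; Borel-Cantelli yields f_k -> f a.e.


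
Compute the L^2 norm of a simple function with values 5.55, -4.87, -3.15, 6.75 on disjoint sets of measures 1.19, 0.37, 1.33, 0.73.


Step 1: Compute |f_i|^2 for each value:
  |5.55|^2 = 30.8025
  |-4.87|^2 = 23.7169
  |-3.15|^2 = 9.9225
  |6.75|^2 = 45.5625
Step 2: Multiply by measures and sum:
  30.8025 * 1.19 = 36.654975
  23.7169 * 0.37 = 8.775253
  9.9225 * 1.33 = 13.196925
  45.5625 * 0.73 = 33.260625
Sum = 36.654975 + 8.775253 + 13.196925 + 33.260625 = 91.887778
Step 3: Take the p-th root:
||f||_2 = (91.887778)^(1/2) = 9.585811


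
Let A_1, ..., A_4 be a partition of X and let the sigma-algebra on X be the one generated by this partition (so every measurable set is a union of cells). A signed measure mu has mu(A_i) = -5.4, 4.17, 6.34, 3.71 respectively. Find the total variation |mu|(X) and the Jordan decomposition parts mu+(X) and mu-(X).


Step 1: Every measurable set is a union of atoms (the cells / points), so a Hahn decomposition is
  obtained by grouping atoms by sign: P = union of atoms with mu > 0, N = union of the remaining atoms.
  Atoms in P (indices): 2, 3, 4;  atoms in N (indices): 1
  Positive values: 4.17, 6.34, 3.71
  Negative values: -5.4
Step 2: mu+(X) = mu(P) = sum of positive atom values = 14.22
Step 3: mu-(X) = -mu(N) = sum of |negative atom values| = 5.4
Step 4: |mu|(X) = mu+(X) + mu-(X) = 14.22 + 5.4 = 19.62


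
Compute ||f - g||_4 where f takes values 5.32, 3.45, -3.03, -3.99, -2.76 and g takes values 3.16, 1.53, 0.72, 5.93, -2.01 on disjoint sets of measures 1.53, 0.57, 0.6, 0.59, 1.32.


Step 1: Compute differences f_i - g_i:
  5.32 - 3.16 = 2.16
  3.45 - 1.53 = 1.92
  -3.03 - 0.72 = -3.75
  -3.99 - 5.93 = -9.92
  -2.76 - -2.01 = -0.75
Step 2: Compute |diff|^4 * measure for each set:
  |2.16|^4 * 1.53 = 21.767823 * 1.53 = 33.30477
  |1.92|^4 * 0.57 = 13.589545 * 0.57 = 7.746041
  |-3.75|^4 * 0.6 = 197.753906 * 0.6 = 118.652344
  |-9.92|^4 * 0.59 = 9683.819561 * 0.59 = 5713.453541
  |-0.75|^4 * 1.32 = 0.316406 * 1.32 = 0.417656
Step 3: Sum = 5873.574351
Step 4: ||f-g||_4 = (5873.574351)^(1/4) = 8.754385


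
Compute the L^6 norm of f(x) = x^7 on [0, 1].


Step 1: ||f||_6 = (integral_0^1 |x^7|^6 dx)^(1/6)
     = (integral_0^1 x^42 dx)^(1/6)
Step 2: integral_0^1 x^42 dx = [x^43/(43)] from 0 to 1 = 1^43/43
     = 1/43 = 0.023256
Step 3: ||f||_6 = (0.023256)^(1/6) = 0.534263


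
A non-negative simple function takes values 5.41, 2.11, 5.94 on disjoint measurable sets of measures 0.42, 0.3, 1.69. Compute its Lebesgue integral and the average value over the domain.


Step 1: Integral = sum(value_i * measure_i)
= 5.41*0.42 + 2.11*0.3 + 5.94*1.69
= 2.2722 + 0.633 + 10.0386
= 12.9438
Step 2: Total measure of domain = 0.42 + 0.3 + 1.69 = 2.41
Step 3: Average value = 12.9438 / 2.41 = 5.370871


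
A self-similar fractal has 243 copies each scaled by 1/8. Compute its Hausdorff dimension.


For a self-similar set with N copies scaled by 1/r:
dim_H = log(N)/log(r) = log(243)/log(8)
= 5.493061/2.079442
= 2.641604


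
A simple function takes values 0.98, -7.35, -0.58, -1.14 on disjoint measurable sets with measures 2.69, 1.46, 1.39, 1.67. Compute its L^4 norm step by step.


Step 1: Compute |f_i|^4 for each value:
  |0.98|^4 = 0.922368
  |-7.35|^4 = 2918.430506
  |-0.58|^4 = 0.113165
  |-1.14|^4 = 1.68896
Step 2: Multiply by measures and sum:
  0.922368 * 2.69 = 2.48117
  2918.430506 * 1.46 = 4260.908539
  0.113165 * 1.39 = 0.157299
  1.68896 * 1.67 = 2.820563
Sum = 2.48117 + 4260.908539 + 0.157299 + 2.820563 = 4266.367572
Step 3: Take the p-th root:
||f||_4 = (4266.367572)^(1/4) = 8.08192


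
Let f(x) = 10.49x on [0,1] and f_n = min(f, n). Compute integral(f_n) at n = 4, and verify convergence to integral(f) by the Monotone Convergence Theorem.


f(x) = 10.49x on [0,1]; f_n(x) = min(10.49x, n). At n = 4:
Step 1: f(x) reaches 4 at x = 4/10.49 = 0.381316
Step 2: integral(f_4) = integral(10.49x, 0, 0.381316) + integral(4, 0.381316, 1)
       = 10.49*0.381316^2/2 + 4*(1 - 0.381316)
       = 0.762631 + 2.474738
       = 3.237369
Step 3: As n -> infinity, f_n increases to f, so by MCT integral(f_n) -> integral(f) = 10.49/2 = 5.245.
Convergence: integral(f_4) = 3.237369 -> 5.245 as n -> infinity


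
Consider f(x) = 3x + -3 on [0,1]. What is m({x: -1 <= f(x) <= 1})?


f^(-1)([-1, 1]) = {x : -1 <= 3x + -3 <= 1}
Solving: (-1 - -3)/3 <= x <= (1 - -3)/3
= [0.666667, 1.333333]
Intersecting with [0,1]: [0.666667, 1]
Measure = 1 - 0.666667 = 0.333333


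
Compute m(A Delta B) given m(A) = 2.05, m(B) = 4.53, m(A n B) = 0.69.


m(A Delta B) = m(A) + m(B) - 2*m(A n B)
= 2.05 + 4.53 - 2*0.69
= 2.05 + 4.53 - 1.38
= 5.2


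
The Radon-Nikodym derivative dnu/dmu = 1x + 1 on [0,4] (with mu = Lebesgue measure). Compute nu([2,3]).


nu(A) = integral_A (dnu/dmu) dmu = integral_2^3 (1x + 1) dx
Step 1: Antiderivative F(x) = (1/2)x^2 + 1x
Step 2: F(3) = (1/2)*3^2 + 1*3 = 4.5 + 3 = 7.5
Step 3: F(2) = (1/2)*2^2 + 1*2 = 2 + 2 = 4
Step 4: nu([2,3]) = F(3) - F(2) = 7.5 - 4 = 3.5


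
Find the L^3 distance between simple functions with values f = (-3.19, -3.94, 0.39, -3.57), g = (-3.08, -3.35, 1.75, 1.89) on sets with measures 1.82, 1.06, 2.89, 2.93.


Step 1: Compute differences f_i - g_i:
  -3.19 - -3.08 = -0.11
  -3.94 - -3.35 = -0.59
  0.39 - 1.75 = -1.36
  -3.57 - 1.89 = -5.46
Step 2: Compute |diff|^3 * measure for each set:
  |-0.11|^3 * 1.82 = 0.001331 * 1.82 = 0.002422
  |-0.59|^3 * 1.06 = 0.205379 * 1.06 = 0.217702
  |-1.36|^3 * 2.89 = 2.515456 * 2.89 = 7.269668
  |-5.46|^3 * 2.93 = 162.771336 * 2.93 = 476.920014
Step 3: Sum = 484.409806
Step 4: ||f-g||_3 = (484.409806)^(1/3) = 7.85364


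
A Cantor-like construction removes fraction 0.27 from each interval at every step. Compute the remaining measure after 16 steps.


Step 1: At each step, fraction remaining = 1 - 0.27 = 0.73
Step 2: After 16 steps, measure = (0.73)^16
Result = 0.006504


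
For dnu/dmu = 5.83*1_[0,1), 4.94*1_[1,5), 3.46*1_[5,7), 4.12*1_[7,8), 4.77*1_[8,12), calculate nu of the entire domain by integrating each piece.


Integrate each piece of the Radon-Nikodym derivative:
Step 1: integral_0^1 5.83 dx = 5.83*(1-0) = 5.83*1 = 5.83
Step 2: integral_1^5 4.94 dx = 4.94*(5-1) = 4.94*4 = 19.76
Step 3: integral_5^7 3.46 dx = 3.46*(7-5) = 3.46*2 = 6.92
Step 4: integral_7^8 4.12 dx = 4.12*(8-7) = 4.12*1 = 4.12
Step 5: integral_8^12 4.77 dx = 4.77*(12-8) = 4.77*4 = 19.08
Total: 5.83 + 19.76 + 6.92 + 4.12 + 19.08 = 55.71


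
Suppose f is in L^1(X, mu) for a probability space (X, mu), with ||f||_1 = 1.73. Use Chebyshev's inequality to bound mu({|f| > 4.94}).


Chebyshev/Markov inequality: mu(|f| > eps) <= (||f||_p / eps)^p
Step 1: ||f||_1 / eps = 1.73 / 4.94 = 0.350202
Step 2: Raise to power p = 1:
  (0.350202)^1 = 0.350202
Step 3: Therefore mu(|f| > 4.94) <= 0.350202


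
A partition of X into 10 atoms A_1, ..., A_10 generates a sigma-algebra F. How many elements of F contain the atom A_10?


Each element of F is a union of some subset S of the 10 atoms.
The element contains A_10 iff A_10 is in S.
So we count subsets S of {A_1,...,A_10} with A_10 in S: choose freely among the other 9 atoms.
Count = 2^(10-1) = 2^9 = 512.
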